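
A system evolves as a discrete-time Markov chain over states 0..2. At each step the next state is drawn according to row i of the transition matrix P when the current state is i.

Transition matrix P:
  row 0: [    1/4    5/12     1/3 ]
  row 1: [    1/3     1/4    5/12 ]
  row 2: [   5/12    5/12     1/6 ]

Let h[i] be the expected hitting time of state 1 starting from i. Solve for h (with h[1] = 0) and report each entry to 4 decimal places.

First-step conditioning: h[1] = 0; for i ≠ 1, h[i] = 1 + Σ_k P[i][k]·h[k].
  h[0] = 1 + 1/4·h[0] + 1/3·h[2]
  h[2] = 1 + 5/12·h[0] + 1/6·h[2]
Solving the 2×2 linear system over states ≠ 1 gives exactly h = [12/5, 0, 12/5] (h[1] = 0 is the target).

h = [2.4000, 0.0000, 2.4000]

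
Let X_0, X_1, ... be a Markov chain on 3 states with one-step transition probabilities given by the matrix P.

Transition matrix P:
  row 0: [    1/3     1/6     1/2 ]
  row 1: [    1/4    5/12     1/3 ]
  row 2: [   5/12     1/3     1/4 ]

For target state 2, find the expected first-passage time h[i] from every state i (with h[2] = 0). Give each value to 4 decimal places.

First-step conditioning: h[2] = 0; for i ≠ 2, h[i] = 1 + Σ_k P[i][k]·h[k].
  h[0] = 1 + 1/3·h[0] + 1/6·h[1]
  h[1] = 1 + 1/4·h[0] + 5/12·h[1]
Solving the 2×2 linear system over states ≠ 2 gives exactly h = [54/25, 66/25, 0] (h[2] = 0 is the target).

h = [2.1600, 2.6400, 0.0000]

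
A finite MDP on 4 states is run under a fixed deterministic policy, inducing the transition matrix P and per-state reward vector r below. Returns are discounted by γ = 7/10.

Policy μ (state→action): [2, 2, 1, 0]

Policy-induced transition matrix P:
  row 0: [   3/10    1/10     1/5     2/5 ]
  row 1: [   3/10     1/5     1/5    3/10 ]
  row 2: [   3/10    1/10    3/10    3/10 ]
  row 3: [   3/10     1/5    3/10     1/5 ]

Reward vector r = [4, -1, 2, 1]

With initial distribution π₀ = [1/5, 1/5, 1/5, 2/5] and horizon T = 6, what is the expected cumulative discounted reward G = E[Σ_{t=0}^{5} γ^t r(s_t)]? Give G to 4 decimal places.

t=0: π = [0.2000, 0.2000, 0.2000, 0.4000], E[r] = 1.4000, γ^t·E[r] = 1.400000, running G = 1.400000
t=1: π = [0.3000, 0.1600, 0.2600, 0.2800], E[r] = 1.8400, γ^t·E[r] = 1.288000, running G = 2.688000
t=2: π = [0.3000, 0.1440, 0.2540, 0.3020], E[r] = 1.8660, γ^t·E[r] = 0.914340, running G = 3.602340
t=3: π = [0.3000, 0.1446, 0.2556, 0.2998], E[r] = 1.8664, γ^t·E[r] = 0.640175, running G = 4.242515
t=4: π = [0.3000, 0.1444, 0.2555, 0.3000], E[r] = 1.8667, γ^t·E[r] = 0.448185, running G = 4.690700
t=5: π = [0.3000, 0.1444, 0.2556, 0.3000], E[r] = 1.8667, γ^t·E[r] = 0.313730, running G = 5.004430

G = 5.0044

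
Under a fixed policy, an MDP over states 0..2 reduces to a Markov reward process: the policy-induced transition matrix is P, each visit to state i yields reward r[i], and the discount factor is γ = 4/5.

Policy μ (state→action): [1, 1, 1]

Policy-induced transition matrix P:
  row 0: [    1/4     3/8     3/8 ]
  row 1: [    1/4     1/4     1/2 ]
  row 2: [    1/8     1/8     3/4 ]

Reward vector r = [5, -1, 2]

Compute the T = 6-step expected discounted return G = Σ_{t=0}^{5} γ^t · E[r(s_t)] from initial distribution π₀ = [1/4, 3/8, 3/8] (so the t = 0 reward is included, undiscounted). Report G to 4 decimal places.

t=0: π = [0.2500, 0.3750, 0.3750], E[r] = 1.6250, γ^t·E[r] = 1.625000, running G = 1.625000
t=1: π = [0.2031, 0.2344, 0.5625], E[r] = 1.9063, γ^t·E[r] = 1.525000, running G = 3.150000
t=2: π = [0.1797, 0.2051, 0.6152], E[r] = 1.9238, γ^t·E[r] = 1.231250, running G = 4.381250
t=3: π = [0.1731, 0.1956, 0.6313], E[r] = 1.9326, γ^t·E[r] = 0.989500, running G = 5.370750
t=4: π = [0.1711, 0.1927, 0.6362], E[r] = 1.9351, γ^t·E[r] = 0.792613, running G = 6.163363
t=5: π = [0.1705, 0.1919, 0.6377], E[r] = 1.9358, γ^t·E[r] = 0.634338, running G = 6.797700

G = 6.7977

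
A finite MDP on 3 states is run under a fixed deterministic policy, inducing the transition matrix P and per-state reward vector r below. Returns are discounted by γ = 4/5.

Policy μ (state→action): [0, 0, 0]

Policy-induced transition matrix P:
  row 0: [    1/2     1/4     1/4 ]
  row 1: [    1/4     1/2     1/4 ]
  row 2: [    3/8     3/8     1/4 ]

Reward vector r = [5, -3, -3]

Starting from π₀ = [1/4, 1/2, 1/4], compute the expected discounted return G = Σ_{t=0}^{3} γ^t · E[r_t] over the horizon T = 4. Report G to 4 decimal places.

t=0: π = [0.2500, 0.5000, 0.2500], E[r] = -1.0000, γ^t·E[r] = -1.000000, running G = -1.000000
t=1: π = [0.3438, 0.4063, 0.2500], E[r] = -0.2500, γ^t·E[r] = -0.200000, running G = -1.200000
t=2: π = [0.3672, 0.3828, 0.2500], E[r] = -0.0625, γ^t·E[r] = -0.040000, running G = -1.240000
t=3: π = [0.3730, 0.3770, 0.2500], E[r] = -0.0156, γ^t·E[r] = -0.008000, running G = -1.248000

G = -1.2480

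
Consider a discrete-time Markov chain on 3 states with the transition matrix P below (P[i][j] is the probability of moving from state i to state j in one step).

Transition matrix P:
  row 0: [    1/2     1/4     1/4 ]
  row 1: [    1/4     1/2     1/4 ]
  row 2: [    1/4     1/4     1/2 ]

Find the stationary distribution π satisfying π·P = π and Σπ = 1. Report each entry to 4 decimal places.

Balance equations π_j = Σ_i π_i·P[i][j]:
  π_0 = 1/2·π_0 + 1/4·π_1 + 1/4·π_2
  π_1 = 1/4·π_0 + 1/2·π_1 + 1/4·π_2
  normalize: π_0 + π_1 + π_2 = 1
Solving the linear system gives exactly π = [1/3, 1/3, 1/3].

π = [0.3333, 0.3333, 0.3333]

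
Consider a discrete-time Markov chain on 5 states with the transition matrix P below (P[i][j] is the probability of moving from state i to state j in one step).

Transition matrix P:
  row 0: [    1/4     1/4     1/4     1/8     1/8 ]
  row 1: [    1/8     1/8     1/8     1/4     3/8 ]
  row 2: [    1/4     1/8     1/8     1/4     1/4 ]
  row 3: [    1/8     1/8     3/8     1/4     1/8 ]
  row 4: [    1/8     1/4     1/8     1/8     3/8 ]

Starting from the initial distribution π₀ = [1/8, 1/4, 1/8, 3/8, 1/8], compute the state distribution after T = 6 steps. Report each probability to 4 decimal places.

π = [0.1708, 0.1787, 0.1954, 0.1963, 0.2588]

t=0: π = [0.1250, 0.2500, 0.1250, 0.3750, 0.1250]
t=1: π = [0.1563, 0.1563, 0.2344, 0.2188, 0.2344]
t=2: π = [0.1738, 0.1738, 0.1992, 0.2012, 0.2520]
t=3: π = [0.1716, 0.1782, 0.1970, 0.1968, 0.2563]
t=4: π = [0.1711, 0.1785, 0.1956, 0.1965, 0.2583]
t=5: π = [0.1708, 0.1787, 0.1955, 0.1963, 0.2586]
t=6: π = [0.1708, 0.1787, 0.1954, 0.1963, 0.2588]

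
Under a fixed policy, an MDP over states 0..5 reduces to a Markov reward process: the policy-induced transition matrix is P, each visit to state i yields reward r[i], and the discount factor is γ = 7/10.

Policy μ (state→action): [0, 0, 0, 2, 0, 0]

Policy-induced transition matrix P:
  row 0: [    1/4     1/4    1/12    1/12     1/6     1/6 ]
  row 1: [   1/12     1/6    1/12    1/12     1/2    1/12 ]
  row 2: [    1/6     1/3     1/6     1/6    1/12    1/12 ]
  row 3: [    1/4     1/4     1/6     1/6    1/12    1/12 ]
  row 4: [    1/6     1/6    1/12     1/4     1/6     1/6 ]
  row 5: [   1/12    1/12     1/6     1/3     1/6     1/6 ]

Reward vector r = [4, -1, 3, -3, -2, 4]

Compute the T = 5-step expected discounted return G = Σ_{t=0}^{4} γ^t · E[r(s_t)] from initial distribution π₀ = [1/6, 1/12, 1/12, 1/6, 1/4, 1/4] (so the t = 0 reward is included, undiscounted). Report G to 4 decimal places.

t=0: π = [0.1667, 0.0833, 0.0833, 0.1667, 0.2500, 0.2500], E[r] = 0.8333, γ^t·E[r] = 0.833333, running G = 0.833333
t=1: π = [0.1667, 0.1875, 0.1250, 0.2083, 0.1736, 0.1389], E[r] = 0.4375, γ^t·E[r] = 0.306250, running G = 1.139583
t=2: π = [0.1707, 0.2072, 0.1227, 0.1748, 0.2014, 0.1233], E[r] = 0.4097, γ^t·E[r] = 0.200764, running G = 1.340347
t=3: π = [0.1679, 0.2056, 0.1184, 0.1725, 0.2109, 0.1246], E[r] = 0.3803, γ^t·E[r] = 0.130445, running G = 1.470792
t=4: π = [0.1675, 0.2044, 0.1180, 0.1739, 0.2110, 0.1253], E[r] = 0.3771, γ^t·E[r] = 0.090546, running G = 1.561338

G = 1.5613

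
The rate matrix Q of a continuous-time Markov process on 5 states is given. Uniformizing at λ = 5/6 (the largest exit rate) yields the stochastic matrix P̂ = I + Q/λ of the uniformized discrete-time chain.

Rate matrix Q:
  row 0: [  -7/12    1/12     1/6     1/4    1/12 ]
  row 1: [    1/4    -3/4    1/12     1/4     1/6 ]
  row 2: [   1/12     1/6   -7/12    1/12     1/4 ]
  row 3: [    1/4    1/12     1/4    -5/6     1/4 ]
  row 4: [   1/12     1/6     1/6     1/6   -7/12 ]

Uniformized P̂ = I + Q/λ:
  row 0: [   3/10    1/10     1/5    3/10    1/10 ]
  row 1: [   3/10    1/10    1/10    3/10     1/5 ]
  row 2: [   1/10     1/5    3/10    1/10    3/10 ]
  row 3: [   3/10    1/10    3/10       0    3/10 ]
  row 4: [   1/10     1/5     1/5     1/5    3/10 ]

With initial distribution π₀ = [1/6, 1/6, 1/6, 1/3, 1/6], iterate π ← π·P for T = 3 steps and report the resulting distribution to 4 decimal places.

t=0: π = [0.1667, 0.1667, 0.1667, 0.3333, 0.1667]
t=1: π = [0.2333, 0.1333, 0.2333, 0.1500, 0.2500]
t=2: π = [0.2033, 0.1483, 0.2250, 0.1833, 0.2400]
t=3: π = [0.2070, 0.1465, 0.2260, 0.1760, 0.2445]

π = [0.2070, 0.1465, 0.2260, 0.1760, 0.2445]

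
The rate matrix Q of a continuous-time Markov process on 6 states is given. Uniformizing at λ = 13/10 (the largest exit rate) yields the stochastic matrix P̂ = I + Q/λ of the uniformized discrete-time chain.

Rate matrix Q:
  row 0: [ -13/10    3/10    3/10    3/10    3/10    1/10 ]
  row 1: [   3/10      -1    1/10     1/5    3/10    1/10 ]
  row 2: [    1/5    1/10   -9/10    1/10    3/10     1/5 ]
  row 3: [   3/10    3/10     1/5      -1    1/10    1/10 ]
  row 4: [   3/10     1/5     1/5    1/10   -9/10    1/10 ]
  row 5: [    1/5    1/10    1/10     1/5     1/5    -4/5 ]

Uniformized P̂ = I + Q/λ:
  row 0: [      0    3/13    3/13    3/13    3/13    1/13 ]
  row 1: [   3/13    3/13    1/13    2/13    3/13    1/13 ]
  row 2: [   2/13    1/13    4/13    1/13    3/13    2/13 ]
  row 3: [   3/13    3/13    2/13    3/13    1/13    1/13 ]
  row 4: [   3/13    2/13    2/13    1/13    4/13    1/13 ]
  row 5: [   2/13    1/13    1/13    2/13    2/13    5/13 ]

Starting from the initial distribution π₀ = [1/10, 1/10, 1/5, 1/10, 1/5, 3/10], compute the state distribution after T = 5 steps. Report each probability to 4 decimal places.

π = [0.1687, 0.1680, 0.1699, 0.1488, 0.2142, 0.1304]

t=0: π = [0.1000, 0.1000, 0.2000, 0.1000, 0.2000, 0.3000]
t=1: π = [0.1692, 0.1385, 0.1615, 0.1385, 0.2077, 0.1846]
t=2: π = [0.1651, 0.1615, 0.1669, 0.1491, 0.2112, 0.1462]
t=3: π = [0.1686, 0.1664, 0.1685, 0.1489, 0.2128, 0.1347]
t=4: π = [0.1685, 0.1677, 0.1696, 0.1489, 0.2139, 0.1313]
t=5: π = [0.1687, 0.1680, 0.1699, 0.1488, 0.2142, 0.1304]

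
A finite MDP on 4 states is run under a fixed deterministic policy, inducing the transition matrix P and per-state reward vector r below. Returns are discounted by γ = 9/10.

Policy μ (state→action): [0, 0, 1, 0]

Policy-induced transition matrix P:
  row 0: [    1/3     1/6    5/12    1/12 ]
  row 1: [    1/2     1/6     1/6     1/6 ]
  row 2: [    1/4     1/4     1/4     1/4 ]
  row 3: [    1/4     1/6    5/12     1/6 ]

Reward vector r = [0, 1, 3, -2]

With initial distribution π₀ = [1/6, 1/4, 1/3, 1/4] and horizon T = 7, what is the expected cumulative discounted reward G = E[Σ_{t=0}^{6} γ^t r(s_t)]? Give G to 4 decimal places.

G = 4.0955

t=0: π = [0.1667, 0.2500, 0.3333, 0.2500], E[r] = 0.7500, γ^t·E[r] = 0.750000, running G = 0.750000
t=1: π = [0.3264, 0.1944, 0.2986, 0.1806], E[r] = 0.7292, γ^t·E[r] = 0.656250, running G = 1.406250
t=2: π = [0.3258, 0.1916, 0.3183, 0.1644], E[r] = 0.8177, γ^t·E[r] = 0.662344, running G = 2.068594
t=3: π = [0.3250, 0.1932, 0.3157, 0.1660], E[r] = 0.8083, γ^t·E[r] = 0.589254, running G = 2.657848
t=4: π = [0.3254, 0.1930, 0.3157, 0.1659], E[r] = 0.8084, γ^t·E[r] = 0.530416, running G = 3.188263
t=5: π = [0.3254, 0.1930, 0.3158, 0.1659], E[r] = 0.8086, γ^t·E[r] = 0.477497, running G = 3.665760
t=6: π = [0.3254, 0.1930, 0.3158, 0.1659], E[r] = 0.8086, γ^t·E[r] = 0.429729, running G = 4.095489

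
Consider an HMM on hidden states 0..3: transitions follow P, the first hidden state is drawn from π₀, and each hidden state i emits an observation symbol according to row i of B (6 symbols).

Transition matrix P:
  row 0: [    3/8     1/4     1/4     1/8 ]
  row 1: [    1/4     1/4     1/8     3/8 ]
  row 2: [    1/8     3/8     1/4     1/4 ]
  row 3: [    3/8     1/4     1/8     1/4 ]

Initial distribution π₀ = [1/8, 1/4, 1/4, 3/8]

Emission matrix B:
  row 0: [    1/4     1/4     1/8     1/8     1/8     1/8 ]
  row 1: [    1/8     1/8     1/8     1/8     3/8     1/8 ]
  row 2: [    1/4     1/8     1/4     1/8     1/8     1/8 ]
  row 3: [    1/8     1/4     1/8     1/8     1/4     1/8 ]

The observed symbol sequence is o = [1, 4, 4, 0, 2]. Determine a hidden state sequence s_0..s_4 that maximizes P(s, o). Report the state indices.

path = [3, 1, 3, 0, 2]

t=0: δ = [3.125e-02, 3.125e-02, 3.125e-02, 9.375e-02]  (obs o_0=1)
t=1: δ = [4.395e-03, 8.789e-03, 1.465e-03, 5.859e-03]  ψ = [3, 3, 3, 3]  (obs o_1=4)
t=2: δ = [2.747e-04, 8.240e-04, 1.373e-04, 8.240e-04]  ψ = [1, 1, 0, 1]  (obs o_2=4)
t=3: δ = [7.725e-05, 2.575e-05, 2.575e-05, 3.862e-05]  ψ = [3, 1, 1, 1]  (obs o_3=0)
t=4: δ = [3.621e-06, 2.414e-06, 4.828e-06, 1.207e-06]  ψ = [0, 0, 0, 0]  (obs o_4=2)
backtrack: best end state = 2; path = [3, 1, 3, 0, 2]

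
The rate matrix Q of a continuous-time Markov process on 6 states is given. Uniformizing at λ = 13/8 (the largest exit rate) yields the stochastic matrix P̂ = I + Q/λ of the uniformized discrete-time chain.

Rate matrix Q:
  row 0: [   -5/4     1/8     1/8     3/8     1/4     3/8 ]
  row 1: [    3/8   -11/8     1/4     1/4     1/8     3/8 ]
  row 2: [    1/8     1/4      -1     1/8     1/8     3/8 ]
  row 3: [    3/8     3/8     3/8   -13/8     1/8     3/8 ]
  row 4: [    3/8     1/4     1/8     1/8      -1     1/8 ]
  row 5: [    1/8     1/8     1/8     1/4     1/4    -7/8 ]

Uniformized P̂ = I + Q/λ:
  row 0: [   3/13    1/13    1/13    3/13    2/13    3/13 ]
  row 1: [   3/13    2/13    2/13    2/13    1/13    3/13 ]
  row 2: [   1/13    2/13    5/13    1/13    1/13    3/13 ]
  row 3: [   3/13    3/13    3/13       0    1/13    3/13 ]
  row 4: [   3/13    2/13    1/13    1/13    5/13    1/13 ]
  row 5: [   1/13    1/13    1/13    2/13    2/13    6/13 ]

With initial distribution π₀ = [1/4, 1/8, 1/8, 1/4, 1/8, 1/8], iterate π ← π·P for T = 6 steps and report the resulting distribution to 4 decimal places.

π = [0.1659, 0.1300, 0.1531, 0.1236, 0.1593, 0.2682]

t=0: π = [0.2500, 0.1250, 0.1250, 0.2500, 0.1250, 0.1250]
t=1: π = [0.1923, 0.1442, 0.1635, 0.1154, 0.1442, 0.2404]
t=2: π = [0.1686, 0.1294, 0.1561, 0.1272, 0.1546, 0.2641]
t=3: π = [0.1661, 0.1303, 0.1545, 0.1234, 0.1578, 0.2679]
t=4: π = [0.1658, 0.1299, 0.1535, 0.1236, 0.1589, 0.2683]
t=5: π = [0.1659, 0.1300, 0.1532, 0.1236, 0.1592, 0.2683]
t=6: π = [0.1659, 0.1300, 0.1531, 0.1236, 0.1593, 0.2682]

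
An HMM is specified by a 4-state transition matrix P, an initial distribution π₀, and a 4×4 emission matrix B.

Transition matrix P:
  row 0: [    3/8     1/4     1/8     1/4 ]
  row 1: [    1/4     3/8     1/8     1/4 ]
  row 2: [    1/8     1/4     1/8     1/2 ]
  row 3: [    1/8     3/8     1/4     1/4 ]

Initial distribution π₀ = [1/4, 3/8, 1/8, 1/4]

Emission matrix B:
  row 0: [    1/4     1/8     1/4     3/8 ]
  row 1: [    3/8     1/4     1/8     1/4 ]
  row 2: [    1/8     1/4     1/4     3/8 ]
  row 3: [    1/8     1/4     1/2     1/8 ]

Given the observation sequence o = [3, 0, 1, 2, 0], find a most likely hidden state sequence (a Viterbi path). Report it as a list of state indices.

t=0: δ = [9.375e-02, 9.375e-02, 4.688e-02, 3.125e-02]  (obs o_0=3)
t=1: δ = [8.789e-03, 1.318e-02, 1.465e-03, 2.930e-03]  ψ = [0, 1, 0, 0]  (obs o_1=0)
t=2: δ = [4.120e-04, 1.236e-03, 4.120e-04, 8.240e-04]  ψ = [0, 1, 1, 1]  (obs o_2=1)
t=3: δ = [7.725e-05, 5.794e-05, 5.150e-05, 1.545e-04]  ψ = [1, 1, 3, 1]  (obs o_3=2)
t=4: δ = [7.242e-06, 2.173e-05, 4.828e-06, 4.828e-06]  ψ = [0, 3, 3, 3]  (obs o_4=0)
backtrack: best end state = 1; path = [1, 1, 1, 3, 1]

path = [1, 1, 1, 3, 1]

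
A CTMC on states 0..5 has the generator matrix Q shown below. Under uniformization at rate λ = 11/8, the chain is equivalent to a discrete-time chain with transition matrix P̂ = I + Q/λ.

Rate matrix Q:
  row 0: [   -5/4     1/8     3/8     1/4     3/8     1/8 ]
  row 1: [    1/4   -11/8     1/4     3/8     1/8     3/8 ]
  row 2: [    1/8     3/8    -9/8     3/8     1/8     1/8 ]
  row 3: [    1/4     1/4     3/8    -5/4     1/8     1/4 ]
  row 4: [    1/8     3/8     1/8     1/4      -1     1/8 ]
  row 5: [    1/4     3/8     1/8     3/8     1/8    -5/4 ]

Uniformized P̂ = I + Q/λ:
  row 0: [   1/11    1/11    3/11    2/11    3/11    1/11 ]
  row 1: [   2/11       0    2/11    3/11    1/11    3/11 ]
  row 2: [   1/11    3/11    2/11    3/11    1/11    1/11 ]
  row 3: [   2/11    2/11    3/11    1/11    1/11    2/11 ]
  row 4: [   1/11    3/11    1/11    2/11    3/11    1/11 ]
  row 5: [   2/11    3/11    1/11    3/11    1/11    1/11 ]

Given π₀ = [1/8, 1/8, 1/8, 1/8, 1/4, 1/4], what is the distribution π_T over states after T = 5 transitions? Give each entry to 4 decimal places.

π = [0.1392, 0.1796, 0.1876, 0.2091, 0.1421, 0.1425]

t=0: π = [0.1250, 0.1250, 0.1250, 0.1250, 0.2500, 0.2500]
t=1: π = [0.1364, 0.2045, 0.1591, 0.2159, 0.1591, 0.1250]
t=2: π = [0.1405, 0.1725, 0.1880, 0.2066, 0.1446, 0.1477]
t=3: π = [0.1388, 0.1813, 0.1868, 0.2092, 0.1427, 0.1411]
t=4: π = [0.1392, 0.1790, 0.1877, 0.2091, 0.1421, 0.1429]
t=5: π = [0.1392, 0.1796, 0.1876, 0.2091, 0.1421, 0.1425]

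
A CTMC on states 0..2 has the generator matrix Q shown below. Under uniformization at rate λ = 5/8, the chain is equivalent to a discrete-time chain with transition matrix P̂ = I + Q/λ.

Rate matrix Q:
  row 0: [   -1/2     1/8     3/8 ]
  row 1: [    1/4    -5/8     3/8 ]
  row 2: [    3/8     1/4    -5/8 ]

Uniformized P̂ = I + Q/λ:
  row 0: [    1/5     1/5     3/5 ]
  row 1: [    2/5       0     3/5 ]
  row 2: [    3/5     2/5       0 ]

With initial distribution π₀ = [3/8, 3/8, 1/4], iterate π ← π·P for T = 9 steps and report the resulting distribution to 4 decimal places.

t=0: π = [0.3750, 0.3750, 0.2500]
t=1: π = [0.3750, 0.1750, 0.4500]
t=2: π = [0.4150, 0.2550, 0.3300]
t=3: π = [0.3830, 0.2150, 0.4020]
t=4: π = [0.4038, 0.2374, 0.3588]
t=5: π = [0.3910, 0.2243, 0.3847]
t=6: π = [0.3987, 0.2321, 0.3692]
t=7: π = [0.3941, 0.2274, 0.3785]
t=8: π = [0.3969, 0.2302, 0.3729]
t=9: π = [0.3952, 0.2285, 0.3763]

π = [0.3952, 0.2285, 0.3763]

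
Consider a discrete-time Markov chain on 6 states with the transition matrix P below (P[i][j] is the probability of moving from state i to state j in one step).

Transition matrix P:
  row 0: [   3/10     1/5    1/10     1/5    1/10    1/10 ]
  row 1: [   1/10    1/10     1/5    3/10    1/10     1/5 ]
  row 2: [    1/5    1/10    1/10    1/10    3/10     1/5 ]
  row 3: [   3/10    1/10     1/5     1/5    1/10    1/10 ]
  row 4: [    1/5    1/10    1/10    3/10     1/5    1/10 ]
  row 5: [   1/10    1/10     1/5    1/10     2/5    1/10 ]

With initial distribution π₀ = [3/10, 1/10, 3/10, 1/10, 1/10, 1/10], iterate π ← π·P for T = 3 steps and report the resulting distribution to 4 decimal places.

t=0: π = [0.3000, 0.1000, 0.3000, 0.1000, 0.1000, 0.1000]
t=1: π = [0.2200, 0.1300, 0.1300, 0.1800, 0.2000, 0.1400]
t=2: π = [0.2130, 0.1220, 0.1450, 0.2060, 0.1880, 0.1260]
t=3: π = [0.2171, 0.1213, 0.1454, 0.2039, 0.1856, 0.1267]

π = [0.2171, 0.1213, 0.1454, 0.2039, 0.1856, 0.1267]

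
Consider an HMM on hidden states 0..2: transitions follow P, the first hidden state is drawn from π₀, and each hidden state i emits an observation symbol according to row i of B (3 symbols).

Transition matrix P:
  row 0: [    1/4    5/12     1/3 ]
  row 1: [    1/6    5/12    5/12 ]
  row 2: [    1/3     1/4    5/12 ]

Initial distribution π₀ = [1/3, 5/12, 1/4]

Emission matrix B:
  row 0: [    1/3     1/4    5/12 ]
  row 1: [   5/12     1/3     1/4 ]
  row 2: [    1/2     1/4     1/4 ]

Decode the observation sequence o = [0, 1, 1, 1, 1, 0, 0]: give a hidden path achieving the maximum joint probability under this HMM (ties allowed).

path = [1, 1, 1, 1, 1, 2, 2]

t=0: δ = [1.111e-01, 1.736e-01, 1.250e-01]  (obs o_0=0)
t=1: δ = [1.042e-02, 2.411e-02, 1.808e-02]  ψ = [2, 1, 1]  (obs o_1=1)
t=2: δ = [1.507e-03, 3.349e-03, 2.512e-03]  ψ = [2, 1, 1]  (obs o_2=1)
t=3: δ = [2.093e-04, 4.651e-04, 3.489e-04]  ψ = [2, 1, 1]  (obs o_3=1)
t=4: δ = [2.907e-05, 6.460e-05, 4.845e-05]  ψ = [2, 1, 1]  (obs o_4=1)
t=5: δ = [5.384e-06, 1.122e-05, 1.346e-05]  ψ = [2, 1, 1]  (obs o_5=0)
t=6: δ = [1.495e-06, 1.947e-06, 2.804e-06]  ψ = [2, 1, 2]  (obs o_6=0)
backtrack: best end state = 2; path = [1, 1, 1, 1, 1, 2, 2]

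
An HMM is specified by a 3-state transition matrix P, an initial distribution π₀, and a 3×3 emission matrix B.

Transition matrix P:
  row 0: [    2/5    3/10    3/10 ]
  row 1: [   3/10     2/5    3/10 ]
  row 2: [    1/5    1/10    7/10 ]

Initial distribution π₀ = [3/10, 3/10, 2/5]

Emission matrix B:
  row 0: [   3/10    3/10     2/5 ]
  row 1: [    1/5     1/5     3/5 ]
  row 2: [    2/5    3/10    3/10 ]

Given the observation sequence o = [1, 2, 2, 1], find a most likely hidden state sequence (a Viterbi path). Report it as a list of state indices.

path = [2, 2, 2, 2]

t=0: δ = [9.000e-02, 6.000e-02, 1.200e-01]  (obs o_0=1)
t=1: δ = [1.440e-02, 1.620e-02, 2.520e-02]  ψ = [0, 0, 2]  (obs o_1=2)
t=2: δ = [2.304e-03, 3.888e-03, 5.292e-03]  ψ = [0, 1, 2]  (obs o_2=2)
t=3: δ = [3.499e-04, 3.110e-04, 1.111e-03]  ψ = [1, 1, 2]  (obs o_3=1)
backtrack: best end state = 2; path = [2, 2, 2, 2]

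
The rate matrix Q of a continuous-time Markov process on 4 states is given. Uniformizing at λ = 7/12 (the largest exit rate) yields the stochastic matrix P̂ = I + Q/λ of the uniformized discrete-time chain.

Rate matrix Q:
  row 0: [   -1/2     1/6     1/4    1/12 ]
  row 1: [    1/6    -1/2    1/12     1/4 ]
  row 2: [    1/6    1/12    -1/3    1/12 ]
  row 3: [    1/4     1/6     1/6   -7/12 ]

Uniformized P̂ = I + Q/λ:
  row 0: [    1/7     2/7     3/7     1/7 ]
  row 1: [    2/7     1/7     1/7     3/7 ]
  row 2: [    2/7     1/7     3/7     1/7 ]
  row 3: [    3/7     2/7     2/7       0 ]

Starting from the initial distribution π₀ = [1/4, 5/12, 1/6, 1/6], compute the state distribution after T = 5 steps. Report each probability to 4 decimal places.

π = [0.2719, 0.2070, 0.3442, 0.1769]

t=0: π = [0.2500, 0.4167, 0.1667, 0.1667]
t=1: π = [0.2738, 0.2024, 0.2857, 0.2381]
t=2: π = [0.2806, 0.2160, 0.3367, 0.1667]
t=3: π = [0.2694, 0.2068, 0.3431, 0.1808]
t=4: π = [0.2730, 0.2072, 0.3437, 0.1761]
t=5: π = [0.2719, 0.2070, 0.3442, 0.1769]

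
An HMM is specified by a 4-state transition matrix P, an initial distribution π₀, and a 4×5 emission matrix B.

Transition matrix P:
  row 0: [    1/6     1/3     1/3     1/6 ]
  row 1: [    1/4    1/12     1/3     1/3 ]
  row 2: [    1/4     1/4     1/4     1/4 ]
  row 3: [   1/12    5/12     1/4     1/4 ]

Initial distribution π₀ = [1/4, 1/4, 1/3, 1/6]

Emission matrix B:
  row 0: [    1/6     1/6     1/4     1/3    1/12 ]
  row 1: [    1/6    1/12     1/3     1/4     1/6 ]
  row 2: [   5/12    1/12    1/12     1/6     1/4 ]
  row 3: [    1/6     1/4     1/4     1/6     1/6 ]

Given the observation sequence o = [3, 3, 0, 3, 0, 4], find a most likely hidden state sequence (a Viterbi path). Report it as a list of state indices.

path = [0, 1, 2, 0, 2, 2]

t=0: δ = [8.333e-02, 6.250e-02, 5.556e-02, 2.778e-02]  (obs o_0=3)
t=1: δ = [5.208e-03, 6.944e-03, 4.630e-03, 3.472e-03]  ψ = [1, 0, 0, 1]  (obs o_1=3)
t=2: δ = [2.894e-04, 2.894e-04, 9.645e-04, 3.858e-04]  ψ = [1, 0, 1, 1]  (obs o_2=0)
t=3: δ = [8.038e-05, 6.028e-05, 4.019e-05, 4.019e-05]  ψ = [2, 2, 2, 2]  (obs o_3=3)
t=4: δ = [2.512e-06, 4.465e-06, 1.116e-05, 3.349e-06]  ψ = [1, 0, 0, 1]  (obs o_4=0)
t=5: δ = [2.326e-07, 4.651e-07, 6.977e-07, 4.651e-07]  ψ = [2, 2, 2, 2]  (obs o_5=4)
backtrack: best end state = 2; path = [0, 1, 2, 0, 2, 2]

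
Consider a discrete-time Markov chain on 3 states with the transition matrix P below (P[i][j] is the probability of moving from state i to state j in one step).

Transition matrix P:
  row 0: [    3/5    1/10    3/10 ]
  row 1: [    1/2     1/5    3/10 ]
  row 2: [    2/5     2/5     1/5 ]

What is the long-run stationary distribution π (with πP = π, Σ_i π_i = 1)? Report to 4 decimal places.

π = [0.5253, 0.2020, 0.2727]

Balance equations π_j = Σ_i π_i·P[i][j]:
  π_0 = 3/5·π_0 + 1/2·π_1 + 2/5·π_2
  π_1 = 1/10·π_0 + 1/5·π_1 + 2/5·π_2
  normalize: π_0 + π_1 + π_2 = 1
Solving the linear system gives exactly π = [52/99, 20/99, 3/11].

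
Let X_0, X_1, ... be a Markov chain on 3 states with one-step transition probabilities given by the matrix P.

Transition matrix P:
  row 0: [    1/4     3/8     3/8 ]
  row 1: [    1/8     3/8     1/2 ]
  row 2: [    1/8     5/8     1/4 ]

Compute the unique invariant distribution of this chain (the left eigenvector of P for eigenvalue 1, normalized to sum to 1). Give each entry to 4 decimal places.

π = [0.1429, 0.4714, 0.3857]

Balance equations π_j = Σ_i π_i·P[i][j]:
  π_0 = 1/4·π_0 + 1/8·π_1 + 1/8·π_2
  π_1 = 3/8·π_0 + 3/8·π_1 + 5/8·π_2
  normalize: π_0 + π_1 + π_2 = 1
Solving the linear system gives exactly π = [1/7, 33/70, 27/70].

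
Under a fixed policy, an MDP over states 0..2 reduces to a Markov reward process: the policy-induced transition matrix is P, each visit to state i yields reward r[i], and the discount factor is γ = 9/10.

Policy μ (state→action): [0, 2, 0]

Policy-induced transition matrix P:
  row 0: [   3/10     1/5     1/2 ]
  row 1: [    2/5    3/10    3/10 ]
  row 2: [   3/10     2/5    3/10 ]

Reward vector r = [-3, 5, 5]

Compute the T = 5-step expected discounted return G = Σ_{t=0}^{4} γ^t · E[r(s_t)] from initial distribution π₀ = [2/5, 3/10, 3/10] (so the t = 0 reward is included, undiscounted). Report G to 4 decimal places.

G = 9.1061

t=0: π = [0.4000, 0.3000, 0.3000], E[r] = 1.8000, γ^t·E[r] = 1.800000, running G = 1.800000
t=1: π = [0.3300, 0.2900, 0.3800], E[r] = 2.3600, γ^t·E[r] = 2.124000, running G = 3.924000
t=2: π = [0.3290, 0.3050, 0.3660], E[r] = 2.3680, γ^t·E[r] = 1.918080, running G = 5.842080
t=3: π = [0.3305, 0.3037, 0.3658], E[r] = 2.3560, γ^t·E[r] = 1.717524, running G = 7.559604
t=4: π = [0.3304, 0.3035, 0.3661], E[r] = 2.3570, γ^t·E[r] = 1.546454, running G = 9.106058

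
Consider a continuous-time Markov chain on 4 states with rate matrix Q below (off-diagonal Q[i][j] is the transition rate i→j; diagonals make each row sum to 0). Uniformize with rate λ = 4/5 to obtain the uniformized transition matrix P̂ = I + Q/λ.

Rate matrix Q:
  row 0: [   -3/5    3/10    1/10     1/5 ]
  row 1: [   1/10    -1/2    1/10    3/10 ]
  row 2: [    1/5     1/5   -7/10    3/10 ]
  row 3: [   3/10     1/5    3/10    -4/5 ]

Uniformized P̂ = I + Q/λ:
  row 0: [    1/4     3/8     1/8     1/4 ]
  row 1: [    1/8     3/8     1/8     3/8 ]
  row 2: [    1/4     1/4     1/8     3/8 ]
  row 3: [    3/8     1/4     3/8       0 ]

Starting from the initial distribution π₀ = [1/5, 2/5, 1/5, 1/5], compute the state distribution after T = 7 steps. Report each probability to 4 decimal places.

t=0: π = [0.2000, 0.4000, 0.2000, 0.2000]
t=1: π = [0.2250, 0.3250, 0.1750, 0.2750]
t=2: π = [0.2438, 0.3188, 0.1938, 0.2438]
t=3: π = [0.2406, 0.3203, 0.1859, 0.2531]
t=4: π = [0.2416, 0.3201, 0.1883, 0.2500]
t=5: π = [0.2412, 0.3202, 0.1875, 0.2510]
t=6: π = [0.2414, 0.3202, 0.1878, 0.2507]
t=7: π = [0.2413, 0.3202, 0.1877, 0.2508]

π = [0.2413, 0.3202, 0.1877, 0.2508]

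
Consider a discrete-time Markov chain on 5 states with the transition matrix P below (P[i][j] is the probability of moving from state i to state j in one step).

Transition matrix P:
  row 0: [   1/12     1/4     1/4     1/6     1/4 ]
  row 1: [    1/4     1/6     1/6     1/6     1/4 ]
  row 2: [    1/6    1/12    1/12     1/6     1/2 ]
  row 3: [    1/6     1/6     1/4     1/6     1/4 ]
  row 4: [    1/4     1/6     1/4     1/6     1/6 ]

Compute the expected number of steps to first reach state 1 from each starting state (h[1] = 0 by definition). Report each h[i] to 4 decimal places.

First-step conditioning: h[1] = 0; for i ≠ 1, h[i] = 1 + Σ_k P[i][k]·h[k].
  h[0] = 1 + 1/12·h[0] + 1/4·h[2] + 1/6·h[3] + 1/4·h[4]
  h[2] = 1 + 1/6·h[0] + 1/12·h[2] + 1/6·h[3] + 1/2·h[4]
  h[3] = 1 + 1/6·h[0] + 1/4·h[2] + 1/6·h[3] + 1/4·h[4]
  h[4] = 1 + 1/4·h[0] + 1/4·h[2] + 1/6·h[3] + 1/6·h[4]
Solving the 4×4 linear system over states ≠ 1 gives exactly h = [819/145, 0, 1899/290, 3549/580, 882/145] (h[1] = 0 is the target).

h = [5.6483, 0.0000, 6.5483, 6.1190, 6.0828]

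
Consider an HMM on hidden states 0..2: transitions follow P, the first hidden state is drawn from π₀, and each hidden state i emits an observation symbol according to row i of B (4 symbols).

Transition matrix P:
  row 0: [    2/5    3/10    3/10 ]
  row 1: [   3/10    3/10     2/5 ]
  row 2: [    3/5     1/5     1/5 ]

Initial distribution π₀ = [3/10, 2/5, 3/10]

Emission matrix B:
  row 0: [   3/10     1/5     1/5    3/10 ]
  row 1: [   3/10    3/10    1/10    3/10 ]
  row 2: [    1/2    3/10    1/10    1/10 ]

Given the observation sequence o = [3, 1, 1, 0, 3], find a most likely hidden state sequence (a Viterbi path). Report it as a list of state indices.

path = [1, 2, 0, 2, 0]

t=0: δ = [9.000e-02, 1.200e-01, 3.000e-02]  (obs o_0=3)
t=1: δ = [7.200e-03, 1.080e-02, 1.440e-02]  ψ = [0, 1, 1]  (obs o_1=1)
t=2: δ = [1.728e-03, 9.720e-04, 1.296e-03]  ψ = [2, 1, 1]  (obs o_2=1)
t=3: δ = [2.333e-04, 1.555e-04, 2.592e-04]  ψ = [2, 0, 0]  (obs o_3=0)
t=4: δ = [4.666e-05, 2.100e-05, 6.998e-06]  ψ = [2, 0, 0]  (obs o_4=3)
backtrack: best end state = 0; path = [1, 2, 0, 2, 0]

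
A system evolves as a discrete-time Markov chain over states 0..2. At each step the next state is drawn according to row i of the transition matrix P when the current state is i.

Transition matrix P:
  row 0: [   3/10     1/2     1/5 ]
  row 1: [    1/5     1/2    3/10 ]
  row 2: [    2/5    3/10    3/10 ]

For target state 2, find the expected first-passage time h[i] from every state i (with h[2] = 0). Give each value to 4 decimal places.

First-step conditioning: h[2] = 0; for i ≠ 2, h[i] = 1 + Σ_k P[i][k]·h[k].
  h[0] = 1 + 3/10·h[0] + 1/2·h[1]
  h[1] = 1 + 1/5·h[0] + 1/2·h[1]
Solving the 2×2 linear system over states ≠ 2 gives exactly h = [4, 18/5, 0] (h[2] = 0 is the target).

h = [4.0000, 3.6000, 0.0000]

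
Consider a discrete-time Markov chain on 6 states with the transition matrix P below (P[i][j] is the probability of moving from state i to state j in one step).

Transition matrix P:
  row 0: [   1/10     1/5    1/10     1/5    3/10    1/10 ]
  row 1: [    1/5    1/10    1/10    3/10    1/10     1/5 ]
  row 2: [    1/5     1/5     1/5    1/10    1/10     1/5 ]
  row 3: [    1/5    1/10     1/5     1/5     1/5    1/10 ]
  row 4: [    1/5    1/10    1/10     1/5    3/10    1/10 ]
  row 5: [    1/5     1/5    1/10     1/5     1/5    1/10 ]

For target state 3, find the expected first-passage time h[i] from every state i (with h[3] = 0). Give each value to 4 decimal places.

First-step conditioning: h[3] = 0; for i ≠ 3, h[i] = 1 + Σ_k P[i][k]·h[k].
  h[0] = 1 + 1/10·h[0] + 1/5·h[1] + 1/10·h[2] + 3/10·h[4] + 1/10·h[5]
  h[1] = 1 + 1/5·h[0] + 1/10·h[1] + 1/10·h[2] + 1/10·h[4] + 1/5·h[5]
  h[2] = 1 + 1/5·h[0] + 1/5·h[1] + 1/5·h[2] + 1/10·h[4] + 1/5·h[5]
  h[4] = 1 + 1/5·h[0] + 1/10·h[1] + 1/10·h[2] + 3/10·h[4] + 1/10·h[5]
  h[5] = 1 + 1/5·h[0] + 1/5·h[1] + 1/10·h[2] + 1/5·h[4] + 1/10·h[5]
Solving the 5×5 linear system over states ≠ 3 gives exactly h = [7470/1531, 88110/19903, 107690/19903, 0, 98010/19903, 97020/19903] (h[3] = 0 is the target).

h = [4.8792, 4.4270, 5.4107, 0.0000, 4.9244, 4.8746]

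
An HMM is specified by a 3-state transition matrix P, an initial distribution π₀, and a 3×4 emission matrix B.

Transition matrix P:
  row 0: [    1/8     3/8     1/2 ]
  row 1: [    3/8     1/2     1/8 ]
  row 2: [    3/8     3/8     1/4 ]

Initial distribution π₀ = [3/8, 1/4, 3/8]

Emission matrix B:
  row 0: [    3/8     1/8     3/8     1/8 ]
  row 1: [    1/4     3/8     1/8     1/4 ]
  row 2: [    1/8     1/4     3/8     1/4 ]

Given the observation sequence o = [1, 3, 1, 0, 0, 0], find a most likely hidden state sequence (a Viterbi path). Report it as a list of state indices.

path = [1, 1, 1, 1, 1, 0]

t=0: δ = [4.688e-02, 9.375e-02, 9.375e-02]  (obs o_0=1)
t=1: δ = [4.395e-03, 1.172e-02, 5.859e-03]  ψ = [1, 1, 0]  (obs o_1=3)
t=2: δ = [5.493e-04, 2.197e-03, 5.493e-04]  ψ = [1, 1, 0]  (obs o_2=1)
t=3: δ = [3.090e-04, 2.747e-04, 3.433e-05]  ψ = [1, 1, 0]  (obs o_3=0)
t=4: δ = [3.862e-05, 3.433e-05, 1.931e-05]  ψ = [1, 1, 0]  (obs o_4=0)
t=5: δ = [4.828e-06, 4.292e-06, 2.414e-06]  ψ = [1, 1, 0]  (obs o_5=0)
backtrack: best end state = 0; path = [1, 1, 1, 1, 1, 0]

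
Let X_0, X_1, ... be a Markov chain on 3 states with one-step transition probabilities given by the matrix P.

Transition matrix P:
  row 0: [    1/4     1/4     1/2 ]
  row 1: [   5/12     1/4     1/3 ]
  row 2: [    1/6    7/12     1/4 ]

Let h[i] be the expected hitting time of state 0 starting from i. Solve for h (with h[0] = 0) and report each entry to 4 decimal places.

First-step conditioning: h[0] = 0; for i ≠ 0, h[i] = 1 + Σ_k P[i][k]·h[k].
  h[1] = 1 + 1/4·h[1] + 1/3·h[2]
  h[2] = 1 + 7/12·h[1] + 1/4·h[2]
Solving the 2×2 linear system over states ≠ 0 gives exactly h = [0, 156/53, 192/53] (h[0] = 0 is the target).

h = [0.0000, 2.9434, 3.6226]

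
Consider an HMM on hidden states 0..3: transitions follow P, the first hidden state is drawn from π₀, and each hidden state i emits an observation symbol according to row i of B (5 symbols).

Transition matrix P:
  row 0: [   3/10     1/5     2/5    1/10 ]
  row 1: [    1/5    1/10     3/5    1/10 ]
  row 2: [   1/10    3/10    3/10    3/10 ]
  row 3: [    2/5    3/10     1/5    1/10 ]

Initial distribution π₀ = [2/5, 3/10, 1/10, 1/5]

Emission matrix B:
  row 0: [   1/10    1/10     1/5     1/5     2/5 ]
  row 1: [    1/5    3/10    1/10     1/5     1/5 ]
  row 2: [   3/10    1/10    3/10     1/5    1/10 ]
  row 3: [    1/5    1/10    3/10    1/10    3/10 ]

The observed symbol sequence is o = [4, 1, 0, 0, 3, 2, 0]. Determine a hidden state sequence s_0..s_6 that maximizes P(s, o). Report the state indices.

path = [0, 1, 2, 2, 1, 2, 2]

t=0: δ = [1.600e-01, 6.000e-02, 1.000e-02, 6.000e-02]  (obs o_0=4)
t=1: δ = [4.800e-03, 9.600e-03, 6.400e-03, 1.600e-03]  ψ = [0, 0, 0, 0]  (obs o_1=1)
t=2: δ = [1.920e-04, 3.840e-04, 1.728e-03, 3.840e-04]  ψ = [1, 2, 1, 2]  (obs o_2=0)
t=3: δ = [1.728e-05, 1.037e-04, 1.555e-04, 1.037e-04]  ψ = [2, 2, 2, 2]  (obs o_3=0)
t=4: δ = [8.294e-06, 9.331e-06, 1.244e-05, 4.666e-06]  ψ = [3, 2, 1, 2]  (obs o_4=3)
t=5: δ = [4.977e-07, 3.732e-07, 1.680e-06, 1.120e-06]  ψ = [0, 2, 1, 2]  (obs o_5=2)
t=6: δ = [4.479e-08, 1.008e-07, 1.512e-07, 1.008e-07]  ψ = [3, 2, 2, 2]  (obs o_6=0)
backtrack: best end state = 2; path = [0, 1, 2, 2, 1, 2, 2]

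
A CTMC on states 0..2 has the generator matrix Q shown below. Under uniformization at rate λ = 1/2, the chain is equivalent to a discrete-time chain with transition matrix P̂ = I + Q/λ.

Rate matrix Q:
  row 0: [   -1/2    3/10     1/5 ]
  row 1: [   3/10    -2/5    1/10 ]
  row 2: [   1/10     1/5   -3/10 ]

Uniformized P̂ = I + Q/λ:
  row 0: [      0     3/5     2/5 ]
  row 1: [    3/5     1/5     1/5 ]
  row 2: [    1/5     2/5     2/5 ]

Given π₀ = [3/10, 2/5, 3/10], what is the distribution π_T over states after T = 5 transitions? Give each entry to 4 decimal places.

π = [0.2944, 0.3822, 0.3235]

t=0: π = [0.3000, 0.4000, 0.3000]
t=1: π = [0.3000, 0.3800, 0.3200]
t=2: π = [0.2920, 0.3840, 0.3240]
t=3: π = [0.2952, 0.3816, 0.3232]
t=4: π = [0.2936, 0.3827, 0.3237]
t=5: π = [0.2944, 0.3822, 0.3235]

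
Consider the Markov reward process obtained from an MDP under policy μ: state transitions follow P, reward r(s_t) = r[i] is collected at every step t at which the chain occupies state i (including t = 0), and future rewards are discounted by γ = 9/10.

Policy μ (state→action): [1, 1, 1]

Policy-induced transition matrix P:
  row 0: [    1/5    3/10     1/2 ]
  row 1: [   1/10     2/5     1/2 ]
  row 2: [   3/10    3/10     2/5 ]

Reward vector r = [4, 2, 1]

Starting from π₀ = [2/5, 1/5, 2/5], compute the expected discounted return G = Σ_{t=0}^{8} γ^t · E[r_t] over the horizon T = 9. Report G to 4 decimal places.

t=0: π = [0.4000, 0.2000, 0.4000], E[r] = 2.4000, γ^t·E[r] = 2.400000, running G = 2.400000
t=1: π = [0.2200, 0.3200, 0.4600], E[r] = 1.9800, γ^t·E[r] = 1.782000, running G = 4.182000
t=2: π = [0.2140, 0.3320, 0.4540], E[r] = 1.9740, γ^t·E[r] = 1.598940, running G = 5.780940
t=3: π = [0.2122, 0.3332, 0.4546], E[r] = 1.9698, γ^t·E[r] = 1.435984, running G = 7.216924
t=4: π = [0.2121, 0.3333, 0.4545], E[r] = 1.9697, γ^t·E[r] = 1.292346, running G = 8.509271
t=5: π = [0.2121, 0.3333, 0.4545], E[r] = 1.9697, γ^t·E[r] = 1.163087, running G = 9.672358
t=6: π = [0.2121, 0.3333, 0.4545], E[r] = 1.9697, γ^t·E[r] = 1.046778, running G = 10.719136
t=7: π = [0.2121, 0.3333, 0.4545], E[r] = 1.9697, γ^t·E[r] = 0.942100, running G = 11.661236
t=8: π = [0.2121, 0.3333, 0.4545], E[r] = 1.9697, γ^t·E[r] = 0.847890, running G = 12.509125

G = 12.5091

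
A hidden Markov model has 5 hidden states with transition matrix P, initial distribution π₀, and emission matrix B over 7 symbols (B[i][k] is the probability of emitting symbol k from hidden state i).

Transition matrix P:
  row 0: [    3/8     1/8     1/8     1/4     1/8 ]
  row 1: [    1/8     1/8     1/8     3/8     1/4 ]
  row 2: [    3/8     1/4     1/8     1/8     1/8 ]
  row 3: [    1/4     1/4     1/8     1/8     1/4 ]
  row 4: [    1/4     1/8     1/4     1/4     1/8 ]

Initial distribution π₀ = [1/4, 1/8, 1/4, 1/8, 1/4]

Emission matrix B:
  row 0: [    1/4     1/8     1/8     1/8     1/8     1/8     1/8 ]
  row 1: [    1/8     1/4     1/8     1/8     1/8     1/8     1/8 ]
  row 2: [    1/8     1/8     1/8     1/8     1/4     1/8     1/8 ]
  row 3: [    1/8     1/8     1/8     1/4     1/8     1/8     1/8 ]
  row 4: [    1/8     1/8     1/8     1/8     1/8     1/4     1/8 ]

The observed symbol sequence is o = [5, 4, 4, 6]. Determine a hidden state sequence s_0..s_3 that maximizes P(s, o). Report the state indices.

t=0: δ = [3.125e-02, 1.562e-02, 3.125e-02, 1.562e-02, 6.250e-02]  (obs o_0=5)
t=1: δ = [1.953e-03, 9.766e-04, 3.906e-03, 1.953e-03, 9.766e-04]  ψ = [4, 2, 4, 4, 4]  (obs o_1=4)
t=2: δ = [1.831e-04, 1.221e-04, 1.221e-04, 6.104e-05, 6.104e-05]  ψ = [2, 2, 2, 0, 2]  (obs o_2=4)
t=3: δ = [8.583e-06, 3.815e-06, 2.861e-06, 5.722e-06, 3.815e-06]  ψ = [0, 2, 0, 0, 1]  (obs o_3=6)
backtrack: best end state = 0; path = [4, 2, 0, 0]

path = [4, 2, 0, 0]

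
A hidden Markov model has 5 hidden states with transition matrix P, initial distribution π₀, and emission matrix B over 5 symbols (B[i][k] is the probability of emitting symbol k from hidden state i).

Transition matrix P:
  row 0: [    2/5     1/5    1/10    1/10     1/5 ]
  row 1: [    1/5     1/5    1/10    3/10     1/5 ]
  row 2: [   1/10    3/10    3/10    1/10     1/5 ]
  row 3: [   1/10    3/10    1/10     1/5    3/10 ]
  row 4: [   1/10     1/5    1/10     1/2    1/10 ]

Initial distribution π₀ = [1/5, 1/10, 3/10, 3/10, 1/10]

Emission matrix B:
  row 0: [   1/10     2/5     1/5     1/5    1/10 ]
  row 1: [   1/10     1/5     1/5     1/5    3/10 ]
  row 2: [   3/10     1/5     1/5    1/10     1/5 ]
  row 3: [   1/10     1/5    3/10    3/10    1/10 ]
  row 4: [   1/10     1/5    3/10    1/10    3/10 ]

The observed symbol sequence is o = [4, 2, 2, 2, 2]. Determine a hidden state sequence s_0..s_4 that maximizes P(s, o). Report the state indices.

t=0: δ = [2.000e-02, 3.000e-02, 6.000e-02, 3.000e-02, 3.000e-02]  (obs o_0=4)
t=1: δ = [1.600e-03, 3.600e-03, 3.600e-03, 4.500e-03, 3.600e-03]  ψ = [0, 2, 2, 4, 2]  (obs o_1=2)
t=2: δ = [1.440e-04, 2.700e-04, 2.160e-04, 5.400e-04, 4.050e-04]  ψ = [1, 3, 2, 4, 3]  (obs o_2=2)
t=3: δ = [1.152e-05, 3.240e-05, 1.296e-05, 6.075e-05, 4.860e-05]  ψ = [0, 3, 2, 4, 3]  (obs o_3=2)
t=4: δ = [1.296e-06, 3.645e-06, 1.215e-06, 7.290e-06, 5.467e-06]  ψ = [1, 3, 3, 4, 3]  (obs o_4=2)
backtrack: best end state = 3; path = [2, 4, 3, 4, 3]

path = [2, 4, 3, 4, 3]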